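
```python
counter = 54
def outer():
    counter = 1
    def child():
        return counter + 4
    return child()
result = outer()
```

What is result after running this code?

Step 1: outer() shadows global counter with counter = 1.
Step 2: child() finds counter = 1 in enclosing scope, computes 1 + 4 = 5.
Step 3: result = 5

The answer is 5.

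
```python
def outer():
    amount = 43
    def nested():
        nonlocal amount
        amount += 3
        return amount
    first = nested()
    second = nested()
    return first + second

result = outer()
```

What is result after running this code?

Step 1: amount starts at 43.
Step 2: First call: amount = 43 + 3 = 46, returns 46.
Step 3: Second call: amount = 46 + 3 = 49, returns 49.
Step 4: result = 46 + 49 = 95

The answer is 95.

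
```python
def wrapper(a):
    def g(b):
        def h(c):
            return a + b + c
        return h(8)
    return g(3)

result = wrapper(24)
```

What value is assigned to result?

Step 1: a = 24, b = 3, c = 8 across three nested scopes.
Step 2: h() accesses all three via LEGB rule.
Step 3: result = 24 + 3 + 8 = 35

The answer is 35.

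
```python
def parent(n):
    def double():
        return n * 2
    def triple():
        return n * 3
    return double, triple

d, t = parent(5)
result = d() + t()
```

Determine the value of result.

Step 1: Both closures capture the same n = 5.
Step 2: d() = 5 * 2 = 10, t() = 5 * 3 = 15.
Step 3: result = 10 + 15 = 25

The answer is 25.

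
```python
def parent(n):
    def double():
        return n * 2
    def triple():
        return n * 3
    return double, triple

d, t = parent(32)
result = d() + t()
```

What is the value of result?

Step 1: Both closures capture the same n = 32.
Step 2: d() = 32 * 2 = 64, t() = 32 * 3 = 96.
Step 3: result = 64 + 96 = 160

The answer is 160.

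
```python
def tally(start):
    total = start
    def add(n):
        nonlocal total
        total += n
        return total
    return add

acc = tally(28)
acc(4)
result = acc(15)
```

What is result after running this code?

Step 1: tally(28) creates closure with total = 28.
Step 2: First acc(4): total = 28 + 4 = 32.
Step 3: Second acc(15): total = 32 + 15 = 47. result = 47

The answer is 47.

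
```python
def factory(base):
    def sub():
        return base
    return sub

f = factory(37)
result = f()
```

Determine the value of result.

Step 1: factory(37) creates closure capturing base = 37.
Step 2: f() returns the captured base = 37.
Step 3: result = 37

The answer is 37.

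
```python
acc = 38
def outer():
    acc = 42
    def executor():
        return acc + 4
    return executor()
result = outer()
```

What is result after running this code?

Step 1: outer() shadows global acc with acc = 42.
Step 2: executor() finds acc = 42 in enclosing scope, computes 42 + 4 = 46.
Step 3: result = 46

The answer is 46.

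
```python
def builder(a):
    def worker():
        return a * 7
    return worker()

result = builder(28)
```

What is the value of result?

Step 1: builder(28) binds parameter a = 28.
Step 2: worker() accesses a = 28 from enclosing scope.
Step 3: result = 28 * 7 = 196

The answer is 196.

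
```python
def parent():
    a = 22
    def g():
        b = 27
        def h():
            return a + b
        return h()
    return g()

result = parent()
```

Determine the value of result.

Step 1: parent() defines a = 22. g() defines b = 27.
Step 2: h() accesses both from enclosing scopes: a = 22, b = 27.
Step 3: result = 22 + 27 = 49

The answer is 49.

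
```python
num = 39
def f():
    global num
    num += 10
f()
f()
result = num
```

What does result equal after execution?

Step 1: num = 39.
Step 2: First f(): num = 39 + 10 = 49.
Step 3: Second f(): num = 49 + 10 = 59. result = 59

The answer is 59.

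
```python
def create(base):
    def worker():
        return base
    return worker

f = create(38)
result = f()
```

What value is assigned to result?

Step 1: create(38) creates closure capturing base = 38.
Step 2: f() returns the captured base = 38.
Step 3: result = 38

The answer is 38.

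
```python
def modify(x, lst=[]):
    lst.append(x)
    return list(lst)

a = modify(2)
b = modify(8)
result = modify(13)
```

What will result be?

Step 1: Default list is shared. list() creates copies for return values.
Step 2: Internal list grows: [2] -> [2, 8] -> [2, 8, 13].
Step 3: result = [2, 8, 13]

The answer is [2, 8, 13].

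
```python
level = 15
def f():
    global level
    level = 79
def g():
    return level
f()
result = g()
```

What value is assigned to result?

Step 1: level = 15.
Step 2: f() sets global level = 79.
Step 3: g() reads global level = 79. result = 79

The answer is 79.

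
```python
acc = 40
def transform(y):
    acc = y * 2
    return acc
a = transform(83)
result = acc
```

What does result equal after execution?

Step 1: Global acc = 40.
Step 2: transform(83) creates local acc = 83 * 2 = 166.
Step 3: Global acc unchanged because no global keyword. result = 40

The answer is 40.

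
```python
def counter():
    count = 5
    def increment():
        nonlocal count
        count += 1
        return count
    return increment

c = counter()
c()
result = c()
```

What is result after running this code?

Step 1: counter() creates closure with count = 5.
Step 2: Each c() call increments count via nonlocal. After 2 calls: 5 + 2 = 7.
Step 3: result = 7

The answer is 7.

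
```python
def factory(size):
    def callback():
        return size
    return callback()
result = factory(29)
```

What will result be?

Step 1: factory(29) binds parameter size = 29.
Step 2: callback() looks up size in enclosing scope and finds the parameter size = 29.
Step 3: result = 29

The answer is 29.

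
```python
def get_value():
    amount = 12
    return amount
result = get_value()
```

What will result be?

Step 1: get_value() defines amount = 12 in its local scope.
Step 2: return amount finds the local variable amount = 12.
Step 3: result = 12

The answer is 12.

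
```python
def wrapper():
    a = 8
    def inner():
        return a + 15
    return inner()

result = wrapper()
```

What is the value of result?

Step 1: wrapper() defines a = 8.
Step 2: inner() reads a = 8 from enclosing scope, returns 8 + 15 = 23.
Step 3: result = 23

The answer is 23.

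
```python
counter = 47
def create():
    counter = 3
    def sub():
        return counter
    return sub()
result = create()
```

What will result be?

Step 1: counter = 47 globally, but create() defines counter = 3 locally.
Step 2: sub() looks up counter. Not in local scope, so checks enclosing scope (create) and finds counter = 3.
Step 3: result = 3

The answer is 3.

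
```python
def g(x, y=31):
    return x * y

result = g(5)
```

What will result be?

Step 1: g(5) uses default y = 31.
Step 2: Returns 5 * 31 = 155.
Step 3: result = 155

The answer is 155.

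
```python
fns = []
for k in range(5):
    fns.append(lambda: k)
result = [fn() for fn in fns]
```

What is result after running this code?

Step 1: All 5 lambdas share the same variable k.
Step 2: After the loop, k = 4.
Step 3: Each call returns 4. result = [4, 4, 4, 4, 4]

The answer is [4, 4, 4, 4, 4].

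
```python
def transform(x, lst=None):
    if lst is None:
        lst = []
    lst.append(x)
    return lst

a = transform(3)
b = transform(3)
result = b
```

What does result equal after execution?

Step 1: None default with guard creates a NEW list each call.
Step 2: a = [3] (fresh list). b = [3] (another fresh list).
Step 3: result = [3] (this is the fix for mutable default)

The answer is [3].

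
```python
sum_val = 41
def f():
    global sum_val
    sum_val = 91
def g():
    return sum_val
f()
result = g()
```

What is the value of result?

Step 1: sum_val = 41.
Step 2: f() sets global sum_val = 91.
Step 3: g() reads global sum_val = 91. result = 91

The answer is 91.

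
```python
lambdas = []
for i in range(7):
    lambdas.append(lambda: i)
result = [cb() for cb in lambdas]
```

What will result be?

Step 1: All 7 lambdas share the same variable i.
Step 2: After the loop, i = 6.
Step 3: Each call returns 6. result = [6, 6, 6, 6, 6, 6, 6]

The answer is [6, 6, 6, 6, 6, 6, 6].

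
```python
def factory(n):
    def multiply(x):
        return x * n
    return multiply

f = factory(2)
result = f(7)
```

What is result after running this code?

Step 1: factory(2) returns multiply closure with n = 2.
Step 2: f(7) computes 7 * 2 = 14.
Step 3: result = 14

The answer is 14.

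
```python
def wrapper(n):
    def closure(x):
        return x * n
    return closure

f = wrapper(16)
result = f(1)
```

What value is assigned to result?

Step 1: wrapper(16) creates a closure capturing n = 16.
Step 2: f(1) computes 1 * 16 = 16.
Step 3: result = 16

The answer is 16.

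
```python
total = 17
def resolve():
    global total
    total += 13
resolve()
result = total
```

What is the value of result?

Step 1: total = 17 globally.
Step 2: resolve() modifies global total: total += 13 = 30.
Step 3: result = 30

The answer is 30.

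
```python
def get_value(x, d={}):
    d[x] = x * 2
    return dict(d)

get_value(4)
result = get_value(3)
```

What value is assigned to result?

Step 1: Mutable default dict is shared across calls.
Step 2: First call adds 4: 8. Second call adds 3: 6.
Step 3: result = {4: 8, 3: 6}

The answer is {4: 8, 3: 6}.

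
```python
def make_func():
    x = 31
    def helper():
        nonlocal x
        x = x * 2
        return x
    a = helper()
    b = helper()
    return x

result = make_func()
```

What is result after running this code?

Step 1: x starts at 31.
Step 2: First helper(): x = 31 * 2 = 62.
Step 3: Second helper(): x = 62 * 2 = 124.
Step 4: result = 124

The answer is 124.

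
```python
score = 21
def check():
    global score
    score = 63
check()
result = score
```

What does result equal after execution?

Step 1: score = 21 globally.
Step 2: check() declares global score and sets it to 63.
Step 3: After check(), global score = 63. result = 63

The answer is 63.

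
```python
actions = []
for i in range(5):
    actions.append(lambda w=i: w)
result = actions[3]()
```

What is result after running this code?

Step 1: Default argument w=i captures i's value at each iteration.
Step 2: actions[3] captured w = 3 when i was 3.
Step 3: result = 3

The answer is 3.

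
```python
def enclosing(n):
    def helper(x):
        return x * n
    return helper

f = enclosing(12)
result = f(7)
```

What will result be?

Step 1: enclosing(12) creates a closure capturing n = 12.
Step 2: f(7) computes 7 * 12 = 84.
Step 3: result = 84

The answer is 84.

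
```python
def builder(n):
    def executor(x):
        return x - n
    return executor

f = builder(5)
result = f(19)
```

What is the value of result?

Step 1: builder(5) creates a closure capturing n = 5.
Step 2: f(19) computes 19 - 5 = 14.
Step 3: result = 14

The answer is 14.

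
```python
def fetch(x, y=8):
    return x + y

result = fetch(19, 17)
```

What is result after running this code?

Step 1: fetch(19, 17) overrides default y with 17.
Step 2: Returns 19 + 17 = 36.
Step 3: result = 36

The answer is 36.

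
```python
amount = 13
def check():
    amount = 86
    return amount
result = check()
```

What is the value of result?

Step 1: Global amount = 13.
Step 2: check() creates local amount = 86, shadowing the global.
Step 3: Returns local amount = 86. result = 86

The answer is 86.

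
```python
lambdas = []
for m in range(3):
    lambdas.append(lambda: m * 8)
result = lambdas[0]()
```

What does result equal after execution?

Step 1: All lambdas reference the same variable m (late binding).
Step 2: After the loop, m = 2. Every lambda returns m * 8.
Step 3: lambdas[0]() = 2 * 8 = 16

The answer is 16.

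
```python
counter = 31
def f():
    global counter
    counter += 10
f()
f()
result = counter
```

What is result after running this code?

Step 1: counter = 31.
Step 2: First f(): counter = 31 + 10 = 41.
Step 3: Second f(): counter = 41 + 10 = 51. result = 51

The answer is 51.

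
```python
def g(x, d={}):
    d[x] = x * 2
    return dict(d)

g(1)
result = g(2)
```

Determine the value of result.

Step 1: Mutable default dict is shared across calls.
Step 2: First call adds 1: 2. Second call adds 2: 4.
Step 3: result = {1: 2, 2: 4}

The answer is {1: 2, 2: 4}.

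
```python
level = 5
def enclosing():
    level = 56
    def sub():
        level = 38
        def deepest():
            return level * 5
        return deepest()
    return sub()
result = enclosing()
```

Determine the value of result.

Step 1: deepest() looks up level through LEGB: not local, finds level = 38 in enclosing sub().
Step 2: Returns 38 * 5 = 190.
Step 3: result = 190

The answer is 190.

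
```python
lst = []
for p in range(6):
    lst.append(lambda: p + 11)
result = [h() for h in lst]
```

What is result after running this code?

Step 1: All lambdas capture p by reference. After the loop, p = 5.
Step 2: Each call returns 5 + 11 = 16.
Step 3: result = [16, 16, 16, 16, 16, 16]

The answer is [16, 16, 16, 16, 16, 16].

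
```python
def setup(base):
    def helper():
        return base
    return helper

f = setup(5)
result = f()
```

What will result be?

Step 1: setup(5) creates closure capturing base = 5.
Step 2: f() returns the captured base = 5.
Step 3: result = 5

The answer is 5.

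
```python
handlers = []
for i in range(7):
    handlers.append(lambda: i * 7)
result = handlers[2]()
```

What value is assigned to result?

Step 1: All lambdas reference the same variable i (late binding).
Step 2: After the loop, i = 6. Every lambda returns i * 7.
Step 3: handlers[2]() = 6 * 7 = 42

The answer is 42.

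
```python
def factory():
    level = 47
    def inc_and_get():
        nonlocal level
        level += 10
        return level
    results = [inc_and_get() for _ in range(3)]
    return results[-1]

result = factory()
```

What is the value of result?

Step 1: level = 47.
Step 2: Three calls to inc_and_get(), each adding 10.
Step 3: Last value = 47 + 10 * 3 = 77

The answer is 77.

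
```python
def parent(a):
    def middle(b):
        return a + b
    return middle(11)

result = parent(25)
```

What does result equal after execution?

Step 1: parent(25) passes a = 25.
Step 2: middle(11) has b = 11, reads a = 25 from enclosing.
Step 3: result = 25 + 11 = 36

The answer is 36.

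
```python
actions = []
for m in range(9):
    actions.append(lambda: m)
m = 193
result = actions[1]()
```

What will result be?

Step 1: Lambdas capture the variable m by reference, not by value.
Step 2: After the loop, m is reassigned to 193.
Step 3: actions[1]() looks up the current m = 193. result = 193

The answer is 193.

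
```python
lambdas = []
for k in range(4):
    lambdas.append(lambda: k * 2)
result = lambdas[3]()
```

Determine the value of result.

Step 1: All lambdas reference the same variable k (late binding).
Step 2: After the loop, k = 3. Every lambda returns k * 2.
Step 3: lambdas[3]() = 3 * 2 = 6

The answer is 6.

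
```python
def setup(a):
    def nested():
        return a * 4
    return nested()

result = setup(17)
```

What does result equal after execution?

Step 1: setup(17) binds parameter a = 17.
Step 2: nested() accesses a = 17 from enclosing scope.
Step 3: result = 17 * 4 = 68

The answer is 68.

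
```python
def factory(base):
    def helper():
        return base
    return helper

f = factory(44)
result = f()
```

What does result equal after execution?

Step 1: factory(44) creates closure capturing base = 44.
Step 2: f() returns the captured base = 44.
Step 3: result = 44

The answer is 44.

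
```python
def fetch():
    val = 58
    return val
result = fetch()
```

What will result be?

Step 1: fetch() defines val = 58 in its local scope.
Step 2: return val finds the local variable val = 58.
Step 3: result = 58

The answer is 58.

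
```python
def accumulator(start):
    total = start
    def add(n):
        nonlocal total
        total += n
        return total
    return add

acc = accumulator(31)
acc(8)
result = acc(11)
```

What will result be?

Step 1: accumulator(31) creates closure with total = 31.
Step 2: First acc(8): total = 31 + 8 = 39.
Step 3: Second acc(11): total = 39 + 11 = 50. result = 50

The answer is 50.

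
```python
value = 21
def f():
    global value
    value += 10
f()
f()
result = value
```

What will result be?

Step 1: value = 21.
Step 2: First f(): value = 21 + 10 = 31.
Step 3: Second f(): value = 31 + 10 = 41. result = 41

The answer is 41.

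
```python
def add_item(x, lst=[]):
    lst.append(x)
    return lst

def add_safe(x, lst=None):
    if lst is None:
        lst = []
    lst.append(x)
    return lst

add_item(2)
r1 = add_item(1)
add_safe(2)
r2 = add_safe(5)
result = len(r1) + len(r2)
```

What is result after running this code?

Step 1: add_item shares mutable default: after 2 calls, lst = [2, 1], len = 2.
Step 2: add_safe creates fresh list each time: r2 = [5], len = 1.
Step 3: result = 2 + 1 = 3

The answer is 3.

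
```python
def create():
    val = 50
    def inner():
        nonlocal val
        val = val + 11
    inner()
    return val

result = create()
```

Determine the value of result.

Step 1: create() sets val = 50.
Step 2: inner() uses nonlocal to modify val in create's scope: val = 50 + 11 = 61.
Step 3: create() returns the modified val = 61

The answer is 61.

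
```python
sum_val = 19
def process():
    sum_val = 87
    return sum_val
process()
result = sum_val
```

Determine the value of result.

Step 1: Global sum_val = 19.
Step 2: process() creates local sum_val = 87 (shadow, not modification).
Step 3: After process() returns, global sum_val is unchanged. result = 19

The answer is 19.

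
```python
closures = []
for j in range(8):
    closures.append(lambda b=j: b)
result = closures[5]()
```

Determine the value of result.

Step 1: Default argument b=j captures j's value at each iteration.
Step 2: closures[5] captured b = 5 when j was 5.
Step 3: result = 5

The answer is 5.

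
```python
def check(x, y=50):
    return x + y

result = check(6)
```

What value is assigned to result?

Step 1: check(6) uses default y = 50.
Step 2: Returns 6 + 50 = 56.
Step 3: result = 56

The answer is 56.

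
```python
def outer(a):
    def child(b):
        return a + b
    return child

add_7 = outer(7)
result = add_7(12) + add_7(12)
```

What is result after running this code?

Step 1: add_7 captures a = 7.
Step 2: add_7(12) = 7 + 12 = 19, called twice.
Step 3: result = 19 + 19 = 38

The answer is 38.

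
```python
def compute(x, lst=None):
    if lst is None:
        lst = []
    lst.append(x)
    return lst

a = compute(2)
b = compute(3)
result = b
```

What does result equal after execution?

Step 1: None default with guard creates a NEW list each call.
Step 2: a = [2] (fresh list). b = [3] (another fresh list).
Step 3: result = [3] (this is the fix for mutable default)

The answer is [3].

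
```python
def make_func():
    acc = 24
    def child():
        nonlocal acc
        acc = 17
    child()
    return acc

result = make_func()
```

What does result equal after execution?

Step 1: make_func() sets acc = 24.
Step 2: child() uses nonlocal to reassign acc = 17.
Step 3: result = 17

The answer is 17.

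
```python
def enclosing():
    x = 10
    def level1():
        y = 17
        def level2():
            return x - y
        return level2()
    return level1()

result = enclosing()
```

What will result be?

Step 1: x = 10 in enclosing. y = 17 in level1.
Step 2: level2() reads x = 10 and y = 17 from enclosing scopes.
Step 3: result = 10 - 17 = -7

The answer is -7.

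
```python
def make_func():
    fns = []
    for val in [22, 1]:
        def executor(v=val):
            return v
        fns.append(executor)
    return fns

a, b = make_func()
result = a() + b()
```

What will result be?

Step 1: Default argument v=val captures val at each iteration.
Step 2: a() returns 22 (captured at first iteration), b() returns 1 (captured at second).
Step 3: result = 22 + 1 = 23

The answer is 23.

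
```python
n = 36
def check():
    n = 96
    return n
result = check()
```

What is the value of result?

Step 1: Global n = 36.
Step 2: check() creates local n = 96, shadowing the global.
Step 3: Returns local n = 96. result = 96

The answer is 96.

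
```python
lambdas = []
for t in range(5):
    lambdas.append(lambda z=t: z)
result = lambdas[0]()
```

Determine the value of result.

Step 1: Default argument z=t captures t's value at each iteration.
Step 2: lambdas[0] captured z = 0 when t was 0.
Step 3: result = 0

The answer is 0.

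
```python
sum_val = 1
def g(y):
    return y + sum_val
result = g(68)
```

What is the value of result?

Step 1: sum_val = 1 is defined globally.
Step 2: g(68) uses parameter y = 68 and looks up sum_val from global scope = 1.
Step 3: result = 68 + 1 = 69

The answer is 69.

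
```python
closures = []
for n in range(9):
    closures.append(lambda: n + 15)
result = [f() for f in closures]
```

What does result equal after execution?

Step 1: All lambdas capture n by reference. After the loop, n = 8.
Step 2: Each call returns 8 + 15 = 23.
Step 3: result = [23, 23, 23, 23, 23, 23, 23, 23, 23]

The answer is [23, 23, 23, 23, 23, 23, 23, 23, 23].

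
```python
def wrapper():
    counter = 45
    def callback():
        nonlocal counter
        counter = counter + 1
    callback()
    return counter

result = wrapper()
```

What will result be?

Step 1: wrapper() sets counter = 45.
Step 2: callback() uses nonlocal to modify counter in wrapper's scope: counter = 45 + 1 = 46.
Step 3: wrapper() returns the modified counter = 46

The answer is 46.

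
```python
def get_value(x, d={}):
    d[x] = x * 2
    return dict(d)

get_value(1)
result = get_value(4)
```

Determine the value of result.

Step 1: Mutable default dict is shared across calls.
Step 2: First call adds 1: 2. Second call adds 4: 8.
Step 3: result = {1: 2, 4: 8}

The answer is {1: 2, 4: 8}.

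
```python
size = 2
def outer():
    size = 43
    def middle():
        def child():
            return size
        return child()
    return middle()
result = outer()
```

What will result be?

Step 1: outer() defines size = 43. middle() and child() have no local size.
Step 2: child() checks local (none), enclosing middle() (none), enclosing outer() and finds size = 43.
Step 3: result = 43

The answer is 43.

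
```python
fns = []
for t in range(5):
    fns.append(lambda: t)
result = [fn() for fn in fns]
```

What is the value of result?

Step 1: All 5 lambdas share the same variable t.
Step 2: After the loop, t = 4.
Step 3: Each call returns 4. result = [4, 4, 4, 4, 4]

The answer is [4, 4, 4, 4, 4].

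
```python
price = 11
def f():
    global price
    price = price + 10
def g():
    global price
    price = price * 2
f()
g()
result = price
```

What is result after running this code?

Step 1: price = 11.
Step 2: f() adds 10: price = 11 + 10 = 21.
Step 3: g() doubles: price = 21 * 2 = 42.
Step 4: result = 42

The answer is 42.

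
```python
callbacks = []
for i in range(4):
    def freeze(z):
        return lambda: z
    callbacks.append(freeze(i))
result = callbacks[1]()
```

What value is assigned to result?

Step 1: freeze(i) creates a new scope capturing z = i at call time.
Step 2: callbacks[1] = freeze(1), so its lambda captures z = 1.
Step 3: result = 1 (closure factory fixes late binding)

The answer is 1.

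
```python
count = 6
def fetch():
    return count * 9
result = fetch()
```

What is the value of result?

Step 1: count = 6 is defined globally.
Step 2: fetch() looks up count from global scope = 6, then computes 6 * 9 = 54.
Step 3: result = 54

The answer is 54.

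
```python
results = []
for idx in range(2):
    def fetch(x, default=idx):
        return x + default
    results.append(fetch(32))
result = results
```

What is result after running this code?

Step 1: Default argument default=idx is evaluated at function definition time.
Step 2: Each iteration creates fetch with default = current idx value.
Step 3: fetch(32) returns 32 + default. results = [32, 33]

The answer is [32, 33].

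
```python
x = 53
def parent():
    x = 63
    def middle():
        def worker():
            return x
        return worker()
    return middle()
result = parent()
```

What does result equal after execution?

Step 1: parent() defines x = 63. middle() and worker() have no local x.
Step 2: worker() checks local (none), enclosing middle() (none), enclosing parent() and finds x = 63.
Step 3: result = 63

The answer is 63.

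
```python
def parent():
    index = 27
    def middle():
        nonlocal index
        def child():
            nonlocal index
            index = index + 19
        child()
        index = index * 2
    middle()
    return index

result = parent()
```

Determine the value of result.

Step 1: index = 27.
Step 2: child() adds 19: index = 27 + 19 = 46.
Step 3: middle() doubles: index = 46 * 2 = 92.
Step 4: result = 92

The answer is 92.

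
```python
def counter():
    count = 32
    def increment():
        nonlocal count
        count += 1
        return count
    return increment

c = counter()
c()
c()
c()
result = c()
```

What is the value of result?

Step 1: counter() creates closure with count = 32.
Step 2: Each c() call increments count via nonlocal. After 4 calls: 32 + 4 = 36.
Step 3: result = 36

The answer is 36.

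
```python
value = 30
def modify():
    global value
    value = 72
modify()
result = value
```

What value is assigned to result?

Step 1: value = 30 globally.
Step 2: modify() declares global value and sets it to 72.
Step 3: After modify(), global value = 72. result = 72

The answer is 72.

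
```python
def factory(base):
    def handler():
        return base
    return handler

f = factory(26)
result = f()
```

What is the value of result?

Step 1: factory(26) creates closure capturing base = 26.
Step 2: f() returns the captured base = 26.
Step 3: result = 26

The answer is 26.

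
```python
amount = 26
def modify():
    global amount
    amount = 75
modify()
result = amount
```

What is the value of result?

Step 1: amount = 26 globally.
Step 2: modify() declares global amount and sets it to 75.
Step 3: After modify(), global amount = 75. result = 75

The answer is 75.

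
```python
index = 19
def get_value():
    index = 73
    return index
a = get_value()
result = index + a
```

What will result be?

Step 1: Global index = 19. get_value() returns local index = 73.
Step 2: a = 73. Global index still = 19.
Step 3: result = 19 + 73 = 92

The answer is 92.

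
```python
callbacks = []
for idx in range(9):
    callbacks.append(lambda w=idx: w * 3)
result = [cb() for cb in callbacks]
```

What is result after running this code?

Step 1: Default arg w=idx captures idx at each iteration.
Step 2: callbacks[k] has w defaulting to k, returns k * 3.
Step 3: result = [0, 3, 6, 9, 12, 15, 18, 21, 24]

The answer is [0, 3, 6, 9, 12, 15, 18, 21, 24].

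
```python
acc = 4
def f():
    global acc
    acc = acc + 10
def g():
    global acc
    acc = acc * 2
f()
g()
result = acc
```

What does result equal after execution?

Step 1: acc = 4.
Step 2: f() adds 10: acc = 4 + 10 = 14.
Step 3: g() doubles: acc = 14 * 2 = 28.
Step 4: result = 28

The answer is 28.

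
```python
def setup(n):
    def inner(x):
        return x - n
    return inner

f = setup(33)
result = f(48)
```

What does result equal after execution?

Step 1: setup(33) creates a closure capturing n = 33.
Step 2: f(48) computes 48 - 33 = 15.
Step 3: result = 15

The answer is 15.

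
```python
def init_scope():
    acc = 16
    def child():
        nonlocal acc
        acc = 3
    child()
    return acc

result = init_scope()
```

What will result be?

Step 1: init_scope() sets acc = 16.
Step 2: child() uses nonlocal to reassign acc = 3.
Step 3: result = 3

The answer is 3.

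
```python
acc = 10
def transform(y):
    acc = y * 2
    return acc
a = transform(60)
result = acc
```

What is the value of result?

Step 1: Global acc = 10.
Step 2: transform(60) creates local acc = 60 * 2 = 120.
Step 3: Global acc unchanged because no global keyword. result = 10

The answer is 10.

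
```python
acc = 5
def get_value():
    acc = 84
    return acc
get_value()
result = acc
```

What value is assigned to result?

Step 1: Global acc = 5.
Step 2: get_value() creates local acc = 84 (shadow, not modification).
Step 3: After get_value() returns, global acc is unchanged. result = 5

The answer is 5.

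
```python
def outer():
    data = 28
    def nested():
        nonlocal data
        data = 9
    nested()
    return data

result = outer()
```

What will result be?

Step 1: outer() sets data = 28.
Step 2: nested() uses nonlocal to reassign data = 9.
Step 3: result = 9

The answer is 9.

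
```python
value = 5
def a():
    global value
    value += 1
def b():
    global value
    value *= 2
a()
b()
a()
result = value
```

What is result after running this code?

Step 1: value = 5.
Step 2: a(): value = 5 + 1 = 6.
Step 3: b(): value = 6 * 2 = 12.
Step 4: a(): value = 12 + 1 = 13

The answer is 13.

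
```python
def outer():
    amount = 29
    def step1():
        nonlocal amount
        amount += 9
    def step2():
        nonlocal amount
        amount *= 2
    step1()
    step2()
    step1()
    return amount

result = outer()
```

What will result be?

Step 1: amount = 29.
Step 2: step1(): amount = 29 + 9 = 38.
Step 3: step2(): amount = 38 * 2 = 76.
Step 4: step1(): amount = 76 + 9 = 85. result = 85

The answer is 85.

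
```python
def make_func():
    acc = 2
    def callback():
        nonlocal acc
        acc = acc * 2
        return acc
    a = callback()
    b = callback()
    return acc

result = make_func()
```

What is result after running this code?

Step 1: acc starts at 2.
Step 2: First callback(): acc = 2 * 2 = 4.
Step 3: Second callback(): acc = 4 * 2 = 8.
Step 4: result = 8

The answer is 8.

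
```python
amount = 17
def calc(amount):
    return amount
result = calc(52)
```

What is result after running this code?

Step 1: Global amount = 17.
Step 2: calc(52) takes parameter amount = 52, which shadows the global.
Step 3: result = 52

The answer is 52.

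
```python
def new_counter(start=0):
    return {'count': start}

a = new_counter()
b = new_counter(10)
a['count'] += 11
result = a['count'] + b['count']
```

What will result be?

Step 1: new_counter() returns a new dict each call (immutable default 0).
Step 2: a = {'count': 0}, b = {'count': 10}.
Step 3: a['count'] += 11 = 11. result = 11 + 10 = 21

The answer is 21.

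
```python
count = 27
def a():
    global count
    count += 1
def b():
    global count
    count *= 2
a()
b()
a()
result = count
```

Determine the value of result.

Step 1: count = 27.
Step 2: a(): count = 27 + 1 = 28.
Step 3: b(): count = 28 * 2 = 56.
Step 4: a(): count = 56 + 1 = 57

The answer is 57.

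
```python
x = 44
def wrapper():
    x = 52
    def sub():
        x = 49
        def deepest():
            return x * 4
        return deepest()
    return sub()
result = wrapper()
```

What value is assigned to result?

Step 1: deepest() looks up x through LEGB: not local, finds x = 49 in enclosing sub().
Step 2: Returns 49 * 4 = 196.
Step 3: result = 196

The answer is 196.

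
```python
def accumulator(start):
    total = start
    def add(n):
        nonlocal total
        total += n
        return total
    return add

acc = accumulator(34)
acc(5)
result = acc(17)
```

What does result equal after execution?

Step 1: accumulator(34) creates closure with total = 34.
Step 2: First acc(5): total = 34 + 5 = 39.
Step 3: Second acc(17): total = 39 + 17 = 56. result = 56

The answer is 56.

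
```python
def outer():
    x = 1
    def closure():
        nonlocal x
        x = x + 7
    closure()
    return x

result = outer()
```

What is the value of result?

Step 1: outer() sets x = 1.
Step 2: closure() uses nonlocal to modify x in outer's scope: x = 1 + 7 = 8.
Step 3: outer() returns the modified x = 8

The answer is 8.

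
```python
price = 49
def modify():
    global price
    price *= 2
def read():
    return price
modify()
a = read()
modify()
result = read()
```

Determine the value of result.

Step 1: price = 49.
Step 2: First modify(): price = 49 * 2 = 98.
Step 3: Second modify(): price = 98 * 2 = 196.
Step 4: read() returns 196

The answer is 196.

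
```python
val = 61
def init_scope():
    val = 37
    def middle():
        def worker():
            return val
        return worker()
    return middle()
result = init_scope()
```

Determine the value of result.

Step 1: init_scope() defines val = 37. middle() and worker() have no local val.
Step 2: worker() checks local (none), enclosing middle() (none), enclosing init_scope() and finds val = 37.
Step 3: result = 37

The answer is 37.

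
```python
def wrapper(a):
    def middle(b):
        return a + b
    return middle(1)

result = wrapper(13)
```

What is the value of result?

Step 1: wrapper(13) passes a = 13.
Step 2: middle(1) has b = 1, reads a = 13 from enclosing.
Step 3: result = 13 + 1 = 14

The answer is 14.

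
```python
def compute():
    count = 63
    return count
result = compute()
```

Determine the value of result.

Step 1: compute() defines count = 63 in its local scope.
Step 2: return count finds the local variable count = 63.
Step 3: result = 63

The answer is 63.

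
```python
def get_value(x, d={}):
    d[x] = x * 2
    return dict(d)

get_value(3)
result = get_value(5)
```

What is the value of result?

Step 1: Mutable default dict is shared across calls.
Step 2: First call adds 3: 6. Second call adds 5: 10.
Step 3: result = {3: 6, 5: 10}

The answer is {3: 6, 5: 10}.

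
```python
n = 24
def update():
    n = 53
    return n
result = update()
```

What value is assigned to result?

Step 1: Global n = 24.
Step 2: update() creates local n = 53, shadowing the global.
Step 3: Returns local n = 53. result = 53

The answer is 53.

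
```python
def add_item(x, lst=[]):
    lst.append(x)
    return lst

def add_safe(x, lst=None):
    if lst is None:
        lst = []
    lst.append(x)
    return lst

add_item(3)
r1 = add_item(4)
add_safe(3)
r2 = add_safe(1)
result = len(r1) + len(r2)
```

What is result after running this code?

Step 1: add_item shares mutable default: after 2 calls, lst = [3, 4], len = 2.
Step 2: add_safe creates fresh list each time: r2 = [1], len = 1.
Step 3: result = 2 + 1 = 3

The answer is 3.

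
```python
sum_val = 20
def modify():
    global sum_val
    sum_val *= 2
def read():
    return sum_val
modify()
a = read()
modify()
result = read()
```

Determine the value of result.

Step 1: sum_val = 20.
Step 2: First modify(): sum_val = 20 * 2 = 40.
Step 3: Second modify(): sum_val = 40 * 2 = 80.
Step 4: read() returns 80

The answer is 80.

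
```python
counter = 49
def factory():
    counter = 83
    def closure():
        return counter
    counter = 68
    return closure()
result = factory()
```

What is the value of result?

Step 1: factory() sets counter = 83, then later counter = 68.
Step 2: closure() is called after counter is reassigned to 68. Closures capture variables by reference, not by value.
Step 3: result = 68

The answer is 68.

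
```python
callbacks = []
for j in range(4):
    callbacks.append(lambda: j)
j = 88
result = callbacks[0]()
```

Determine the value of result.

Step 1: Lambdas capture the variable j by reference, not by value.
Step 2: After the loop, j is reassigned to 88.
Step 3: callbacks[0]() looks up the current j = 88. result = 88

The answer is 88.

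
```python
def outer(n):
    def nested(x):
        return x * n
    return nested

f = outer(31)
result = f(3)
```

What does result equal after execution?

Step 1: outer(31) creates a closure capturing n = 31.
Step 2: f(3) computes 3 * 31 = 93.
Step 3: result = 93

The answer is 93.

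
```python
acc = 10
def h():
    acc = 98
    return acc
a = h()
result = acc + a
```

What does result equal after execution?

Step 1: Global acc = 10. h() returns local acc = 98.
Step 2: a = 98. Global acc still = 10.
Step 3: result = 10 + 98 = 108

The answer is 108.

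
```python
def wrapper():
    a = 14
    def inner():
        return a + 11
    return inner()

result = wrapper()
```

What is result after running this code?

Step 1: wrapper() defines a = 14.
Step 2: inner() reads a = 14 from enclosing scope, returns 14 + 11 = 25.
Step 3: result = 25

The answer is 25.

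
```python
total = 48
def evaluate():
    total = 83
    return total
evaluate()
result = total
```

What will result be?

Step 1: Global total = 48.
Step 2: evaluate() creates local total = 83 (shadow, not modification).
Step 3: After evaluate() returns, global total is unchanged. result = 48

The answer is 48.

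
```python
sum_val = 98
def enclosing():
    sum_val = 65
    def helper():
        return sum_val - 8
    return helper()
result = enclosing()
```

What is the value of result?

Step 1: enclosing() shadows global sum_val with sum_val = 65.
Step 2: helper() finds sum_val = 65 in enclosing scope, computes 65 - 8 = 57.
Step 3: result = 57

The answer is 57.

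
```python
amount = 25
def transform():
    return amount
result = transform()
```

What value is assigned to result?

Step 1: amount = 25 is defined in the global scope.
Step 2: transform() looks up amount. No local amount exists, so Python checks the global scope via LEGB rule and finds amount = 25.
Step 3: result = 25

The answer is 25.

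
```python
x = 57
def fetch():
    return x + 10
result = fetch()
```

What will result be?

Step 1: x = 57 is defined globally.
Step 2: fetch() looks up x from global scope = 57, then computes 57 + 10 = 67.
Step 3: result = 67

The answer is 67.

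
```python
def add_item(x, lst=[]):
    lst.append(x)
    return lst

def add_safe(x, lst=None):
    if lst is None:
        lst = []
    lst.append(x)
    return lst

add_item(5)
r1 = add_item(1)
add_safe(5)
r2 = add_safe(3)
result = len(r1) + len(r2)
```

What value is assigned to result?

Step 1: add_item shares mutable default: after 2 calls, lst = [5, 1], len = 2.
Step 2: add_safe creates fresh list each time: r2 = [3], len = 1.
Step 3: result = 2 + 1 = 3

The answer is 3.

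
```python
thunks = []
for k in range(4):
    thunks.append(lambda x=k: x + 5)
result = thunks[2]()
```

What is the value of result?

Step 1: Default argument x=k captures k's value at definition time.
Step 2: thunks[2] was defined when k = 2, so x defaults to 2.
Step 3: result = 2 + 5 = 7 (default arg fixes the late binding issue)

The answer is 7.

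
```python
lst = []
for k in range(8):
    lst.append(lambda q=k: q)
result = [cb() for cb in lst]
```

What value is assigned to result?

Step 1: Default arg q=k captures k at each iteration.
Step 2: Each lambda has its own default: 0, 1, ..., 7.
Step 3: result = [0, 1, 2, 3, 4, 5, 6, 7]

The answer is [0, 1, 2, 3, 4, 5, 6, 7].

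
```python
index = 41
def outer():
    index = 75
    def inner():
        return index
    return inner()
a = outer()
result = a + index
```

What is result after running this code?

Step 1: outer() has local index = 75. inner() reads from enclosing.
Step 2: outer() returns 75. Global index = 41 unchanged.
Step 3: result = 75 + 41 = 116

The answer is 116.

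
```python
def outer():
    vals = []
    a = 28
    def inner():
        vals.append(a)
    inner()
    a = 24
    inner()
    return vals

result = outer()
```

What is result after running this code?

Step 1: a = 28. inner() appends current a to vals.
Step 2: First inner(): appends 28. Then a = 24.
Step 3: Second inner(): appends 24 (closure sees updated a). result = [28, 24]

The answer is [28, 24].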